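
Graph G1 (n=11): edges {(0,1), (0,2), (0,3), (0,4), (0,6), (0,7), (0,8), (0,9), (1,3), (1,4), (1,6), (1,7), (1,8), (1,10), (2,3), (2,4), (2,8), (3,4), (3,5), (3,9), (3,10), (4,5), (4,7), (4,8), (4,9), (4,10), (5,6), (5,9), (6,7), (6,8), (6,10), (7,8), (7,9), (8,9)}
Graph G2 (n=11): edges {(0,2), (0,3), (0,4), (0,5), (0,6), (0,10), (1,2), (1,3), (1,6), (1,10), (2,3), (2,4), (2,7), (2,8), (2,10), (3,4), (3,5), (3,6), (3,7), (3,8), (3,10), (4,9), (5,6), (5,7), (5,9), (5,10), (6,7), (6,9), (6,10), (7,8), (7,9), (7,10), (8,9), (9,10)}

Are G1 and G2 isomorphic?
Yes, isomorphic

The graphs are isomorphic.
One valid mapping φ: V(G1) → V(G2): 0→10, 1→7, 2→1, 3→2, 4→3, 5→4, 6→9, 7→5, 8→6, 9→0, 10→8

Verify φ preserves adjacency — for each edge of G1, its image is an edge of G2:
  (0,1) → (φ(0),φ(1)) = (7,10) ∈ E(G2) ✓
  (0,2) → (φ(0),φ(2)) = (1,10) ∈ E(G2) ✓
  (0,3) → (φ(0),φ(3)) = (2,10) ∈ E(G2) ✓
  (0,4) → (φ(0),φ(4)) = (3,10) ∈ E(G2) ✓
  (0,6) → (φ(0),φ(6)) = (9,10) ∈ E(G2) ✓
  (0,7) → (φ(0),φ(7)) = (5,10) ∈ E(G2) ✓
  (0,8) → (φ(0),φ(8)) = (6,10) ∈ E(G2) ✓
  (0,9) → (φ(0),φ(9)) = (0,10) ∈ E(G2) ✓
  (1,3) → (φ(1),φ(3)) = (2,7) ∈ E(G2) ✓
  (1,4) → (φ(1),φ(4)) = (3,7) ∈ E(G2) ✓
  (1,6) → (φ(1),φ(6)) = (7,9) ∈ E(G2) ✓
  (1,7) → (φ(1),φ(7)) = (5,7) ∈ E(G2) ✓
  (1,8) → (φ(1),φ(8)) = (6,7) ∈ E(G2) ✓
  (1,10) → (φ(1),φ(10)) = (7,8) ∈ E(G2) ✓
  (2,3) → (φ(2),φ(3)) = (1,2) ∈ E(G2) ✓
  (2,4) → (φ(2),φ(4)) = (1,3) ∈ E(G2) ✓
  (2,8) → (φ(2),φ(8)) = (1,6) ∈ E(G2) ✓
  (3,4) → (φ(3),φ(4)) = (2,3) ∈ E(G2) ✓
  (3,5) → (φ(3),φ(5)) = (2,4) ∈ E(G2) ✓
  (3,9) → (φ(3),φ(9)) = (0,2) ∈ E(G2) ✓
  (3,10) → (φ(3),φ(10)) = (2,8) ∈ E(G2) ✓
  (4,5) → (φ(4),φ(5)) = (3,4) ∈ E(G2) ✓
  (4,7) → (φ(4),φ(7)) = (3,5) ∈ E(G2) ✓
  (4,8) → (φ(4),φ(8)) = (3,6) ∈ E(G2) ✓
  (4,9) → (φ(4),φ(9)) = (0,3) ∈ E(G2) ✓
  (4,10) → (φ(4),φ(10)) = (3,8) ∈ E(G2) ✓
  (5,6) → (φ(5),φ(6)) = (4,9) ∈ E(G2) ✓
  (5,9) → (φ(5),φ(9)) = (0,4) ∈ E(G2) ✓
  (6,7) → (φ(6),φ(7)) = (5,9) ∈ E(G2) ✓
  (6,8) → (φ(6),φ(8)) = (6,9) ∈ E(G2) ✓
  (6,10) → (φ(6),φ(10)) = (8,9) ∈ E(G2) ✓
  (7,8) → (φ(7),φ(8)) = (5,6) ∈ E(G2) ✓
  (7,9) → (φ(7),φ(9)) = (0,5) ∈ E(G2) ✓
  (8,9) → (φ(8),φ(9)) = (0,6) ∈ E(G2) ✓
All 34 edges of G1 map to edges of G2, and |E(G1)| = |E(G2)| = 34, so φ is a bijection on edges as well as vertices. Hence G1 ≅ G2.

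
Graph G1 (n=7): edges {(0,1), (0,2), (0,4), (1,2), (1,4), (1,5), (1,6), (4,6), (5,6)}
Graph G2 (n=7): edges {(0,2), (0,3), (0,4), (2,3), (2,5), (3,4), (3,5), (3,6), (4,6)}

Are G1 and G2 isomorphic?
Yes, isomorphic

The graphs are isomorphic.
One valid mapping φ: V(G1) → V(G2): 0→2, 1→3, 2→5, 3→1, 4→0, 5→6, 6→4

Verify φ preserves adjacency — for each edge of G1, its image is an edge of G2:
  (0,1) → (φ(0),φ(1)) = (2,3) ∈ E(G2) ✓
  (0,2) → (φ(0),φ(2)) = (2,5) ∈ E(G2) ✓
  (0,4) → (φ(0),φ(4)) = (0,2) ∈ E(G2) ✓
  (1,2) → (φ(1),φ(2)) = (3,5) ∈ E(G2) ✓
  (1,4) → (φ(1),φ(4)) = (0,3) ∈ E(G2) ✓
  (1,5) → (φ(1),φ(5)) = (3,6) ∈ E(G2) ✓
  (1,6) → (φ(1),φ(6)) = (3,4) ∈ E(G2) ✓
  (4,6) → (φ(4),φ(6)) = (0,4) ∈ E(G2) ✓
  (5,6) → (φ(5),φ(6)) = (4,6) ∈ E(G2) ✓
All 9 edges of G1 map to edges of G2, and |E(G1)| = |E(G2)| = 9, so φ is a bijection on edges as well as vertices. Hence G1 ≅ G2.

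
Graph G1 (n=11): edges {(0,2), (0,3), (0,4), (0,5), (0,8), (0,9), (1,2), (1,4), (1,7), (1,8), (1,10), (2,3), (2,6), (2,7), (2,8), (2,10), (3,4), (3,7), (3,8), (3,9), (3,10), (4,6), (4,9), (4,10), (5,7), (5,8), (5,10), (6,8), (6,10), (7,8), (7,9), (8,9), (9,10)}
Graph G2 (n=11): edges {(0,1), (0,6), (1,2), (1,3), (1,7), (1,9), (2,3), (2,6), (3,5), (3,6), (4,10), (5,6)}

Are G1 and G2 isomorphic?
No, not isomorphic

The graphs are NOT isomorphic.

Connected components of G1: 1 component(s) with vertex sets [[0, 1, 2, 3, 4, 5, 6, 7, 8, 9, 10]], sizes [11].
Connected components of G2: 3 component(s) with vertex sets [[8], [4, 10], [0, 1, 2, 3, 5, 6, 7, 9]], sizes [1, 2, 8].
The number of connected components (and the multiset of component sizes) is an isomorphism invariant — an isomorphism maps each component of G1 bijectively onto a component of G2. Since G1 has 1 component(s) and G2 has 3, they cannot be isomorphic.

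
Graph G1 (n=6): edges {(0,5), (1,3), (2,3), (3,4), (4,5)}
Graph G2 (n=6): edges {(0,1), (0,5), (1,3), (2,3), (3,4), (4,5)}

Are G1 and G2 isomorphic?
No, not isomorphic

The graphs are NOT isomorphic.

Counting edges: G1 has 5 edge(s); G2 has 6 edge(s).
Edge count is an isomorphism invariant (a bijection on vertices induces a bijection on edges), so differing edge counts rule out isomorphism.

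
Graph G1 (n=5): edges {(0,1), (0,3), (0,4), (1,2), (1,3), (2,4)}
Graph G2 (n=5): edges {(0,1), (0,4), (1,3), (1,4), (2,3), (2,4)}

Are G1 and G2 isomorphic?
Yes, isomorphic

The graphs are isomorphic.
One valid mapping φ: V(G1) → V(G2): 0→1, 1→4, 2→2, 3→0, 4→3

Verify φ preserves adjacency — for each edge of G1, its image is an edge of G2:
  (0,1) → (φ(0),φ(1)) = (1,4) ∈ E(G2) ✓
  (0,3) → (φ(0),φ(3)) = (0,1) ∈ E(G2) ✓
  (0,4) → (φ(0),φ(4)) = (1,3) ∈ E(G2) ✓
  (1,2) → (φ(1),φ(2)) = (2,4) ∈ E(G2) ✓
  (1,3) → (φ(1),φ(3)) = (0,4) ∈ E(G2) ✓
  (2,4) → (φ(2),φ(4)) = (2,3) ∈ E(G2) ✓
All 6 edges of G1 map to edges of G2, and |E(G1)| = |E(G2)| = 6, so φ is a bijection on edges as well as vertices. Hence G1 ≅ G2.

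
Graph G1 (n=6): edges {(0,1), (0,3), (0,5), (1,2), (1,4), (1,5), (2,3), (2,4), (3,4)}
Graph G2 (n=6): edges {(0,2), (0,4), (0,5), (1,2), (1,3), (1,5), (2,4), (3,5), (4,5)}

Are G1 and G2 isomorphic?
Yes, isomorphic

The graphs are isomorphic.
One valid mapping φ: V(G1) → V(G2): 0→1, 1→5, 2→4, 3→2, 4→0, 5→3

Verify φ preserves adjacency — for each edge of G1, its image is an edge of G2:
  (0,1) → (φ(0),φ(1)) = (1,5) ∈ E(G2) ✓
  (0,3) → (φ(0),φ(3)) = (1,2) ∈ E(G2) ✓
  (0,5) → (φ(0),φ(5)) = (1,3) ∈ E(G2) ✓
  (1,2) → (φ(1),φ(2)) = (4,5) ∈ E(G2) ✓
  (1,4) → (φ(1),φ(4)) = (0,5) ∈ E(G2) ✓
  (1,5) → (φ(1),φ(5)) = (3,5) ∈ E(G2) ✓
  (2,3) → (φ(2),φ(3)) = (2,4) ∈ E(G2) ✓
  (2,4) → (φ(2),φ(4)) = (0,4) ∈ E(G2) ✓
  (3,4) → (φ(3),φ(4)) = (0,2) ∈ E(G2) ✓
All 9 edges of G1 map to edges of G2, and |E(G1)| = |E(G2)| = 9, so φ is a bijection on edges as well as vertices. Hence G1 ≅ G2.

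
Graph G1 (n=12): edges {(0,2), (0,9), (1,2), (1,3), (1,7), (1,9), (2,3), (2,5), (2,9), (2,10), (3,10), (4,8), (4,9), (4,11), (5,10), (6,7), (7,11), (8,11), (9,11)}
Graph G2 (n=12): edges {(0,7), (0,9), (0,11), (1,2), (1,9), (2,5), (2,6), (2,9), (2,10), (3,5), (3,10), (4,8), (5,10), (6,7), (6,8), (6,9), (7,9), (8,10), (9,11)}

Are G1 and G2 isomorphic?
Yes, isomorphic

The graphs are isomorphic.
One valid mapping φ: V(G1) → V(G2): 0→1, 1→6, 2→9, 3→7, 4→5, 5→11, 6→4, 7→8, 8→3, 9→2, 10→0, 11→10

Verify φ preserves adjacency — for each edge of G1, its image is an edge of G2:
  (0,2) → (φ(0),φ(2)) = (1,9) ∈ E(G2) ✓
  (0,9) → (φ(0),φ(9)) = (1,2) ∈ E(G2) ✓
  (1,2) → (φ(1),φ(2)) = (6,9) ∈ E(G2) ✓
  (1,3) → (φ(1),φ(3)) = (6,7) ∈ E(G2) ✓
  (1,7) → (φ(1),φ(7)) = (6,8) ∈ E(G2) ✓
  (1,9) → (φ(1),φ(9)) = (2,6) ∈ E(G2) ✓
  (2,3) → (φ(2),φ(3)) = (7,9) ∈ E(G2) ✓
  (2,5) → (φ(2),φ(5)) = (9,11) ∈ E(G2) ✓
  (2,9) → (φ(2),φ(9)) = (2,9) ∈ E(G2) ✓
  (2,10) → (φ(2),φ(10)) = (0,9) ∈ E(G2) ✓
  (3,10) → (φ(3),φ(10)) = (0,7) ∈ E(G2) ✓
  (4,8) → (φ(4),φ(8)) = (3,5) ∈ E(G2) ✓
  (4,9) → (φ(4),φ(9)) = (2,5) ∈ E(G2) ✓
  (4,11) → (φ(4),φ(11)) = (5,10) ∈ E(G2) ✓
  (5,10) → (φ(5),φ(10)) = (0,11) ∈ E(G2) ✓
  (6,7) → (φ(6),φ(7)) = (4,8) ∈ E(G2) ✓
  (7,11) → (φ(7),φ(11)) = (8,10) ∈ E(G2) ✓
  (8,11) → (φ(8),φ(11)) = (3,10) ∈ E(G2) ✓
  (9,11) → (φ(9),φ(11)) = (2,10) ∈ E(G2) ✓
All 19 edges of G1 map to edges of G2, and |E(G1)| = |E(G2)| = 19, so φ is a bijection on edges as well as vertices. Hence G1 ≅ G2.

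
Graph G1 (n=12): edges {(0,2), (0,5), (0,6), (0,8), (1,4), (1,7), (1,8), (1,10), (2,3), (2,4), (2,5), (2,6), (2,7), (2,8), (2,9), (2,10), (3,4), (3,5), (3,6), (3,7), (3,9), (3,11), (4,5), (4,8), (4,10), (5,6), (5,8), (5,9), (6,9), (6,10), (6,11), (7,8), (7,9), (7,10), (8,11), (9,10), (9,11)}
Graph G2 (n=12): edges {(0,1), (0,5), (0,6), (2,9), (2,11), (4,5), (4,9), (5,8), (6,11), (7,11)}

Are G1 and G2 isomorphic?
No, not isomorphic

The graphs are NOT isomorphic.

Connected components of G1: 1 component(s) with vertex sets [[0, 1, 2, 3, 4, 5, 6, 7, 8, 9, 10, 11]], sizes [12].
Connected components of G2: 3 component(s) with vertex sets [[3], [10], [0, 1, 2, 4, 5, 6, 7, 8, 9, 11]], sizes [1, 1, 10].
The number of connected components (and the multiset of component sizes) is an isomorphism invariant — an isomorphism maps each component of G1 bijectively onto a component of G2. Since G1 has 1 component(s) and G2 has 3, they cannot be isomorphic.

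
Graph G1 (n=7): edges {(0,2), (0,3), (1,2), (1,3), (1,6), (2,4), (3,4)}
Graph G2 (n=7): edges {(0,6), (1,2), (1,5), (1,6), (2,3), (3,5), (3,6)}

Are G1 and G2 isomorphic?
Yes, isomorphic

The graphs are isomorphic.
One valid mapping φ: V(G1) → V(G2): 0→2, 1→6, 2→3, 3→1, 4→5, 5→4, 6→0

Verify φ preserves adjacency — for each edge of G1, its image is an edge of G2:
  (0,2) → (φ(0),φ(2)) = (2,3) ∈ E(G2) ✓
  (0,3) → (φ(0),φ(3)) = (1,2) ∈ E(G2) ✓
  (1,2) → (φ(1),φ(2)) = (3,6) ∈ E(G2) ✓
  (1,3) → (φ(1),φ(3)) = (1,6) ∈ E(G2) ✓
  (1,6) → (φ(1),φ(6)) = (0,6) ∈ E(G2) ✓
  (2,4) → (φ(2),φ(4)) = (3,5) ∈ E(G2) ✓
  (3,4) → (φ(3),φ(4)) = (1,5) ∈ E(G2) ✓
All 7 edges of G1 map to edges of G2, and |E(G1)| = |E(G2)| = 7, so φ is a bijection on edges as well as vertices. Hence G1 ≅ G2.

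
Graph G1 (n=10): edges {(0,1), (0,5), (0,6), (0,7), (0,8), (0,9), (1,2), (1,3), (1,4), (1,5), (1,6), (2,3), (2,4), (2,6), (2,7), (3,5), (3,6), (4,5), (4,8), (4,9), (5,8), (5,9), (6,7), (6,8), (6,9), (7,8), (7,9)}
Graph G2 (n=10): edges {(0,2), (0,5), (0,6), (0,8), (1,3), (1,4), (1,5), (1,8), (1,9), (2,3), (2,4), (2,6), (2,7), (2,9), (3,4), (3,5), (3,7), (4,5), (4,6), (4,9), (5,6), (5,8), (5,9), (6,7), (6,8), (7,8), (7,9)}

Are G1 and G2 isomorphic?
Yes, isomorphic

The graphs are isomorphic.
One valid mapping φ: V(G1) → V(G2): 0→4, 1→6, 2→8, 3→0, 4→7, 5→2, 6→5, 7→1, 8→9, 9→3

Verify φ preserves adjacency — for each edge of G1, its image is an edge of G2:
  (0,1) → (φ(0),φ(1)) = (4,6) ∈ E(G2) ✓
  (0,5) → (φ(0),φ(5)) = (2,4) ∈ E(G2) ✓
  (0,6) → (φ(0),φ(6)) = (4,5) ∈ E(G2) ✓
  (0,7) → (φ(0),φ(7)) = (1,4) ∈ E(G2) ✓
  (0,8) → (φ(0),φ(8)) = (4,9) ∈ E(G2) ✓
  (0,9) → (φ(0),φ(9)) = (3,4) ∈ E(G2) ✓
  (1,2) → (φ(1),φ(2)) = (6,8) ∈ E(G2) ✓
  (1,3) → (φ(1),φ(3)) = (0,6) ∈ E(G2) ✓
  (1,4) → (φ(1),φ(4)) = (6,7) ∈ E(G2) ✓
  (1,5) → (φ(1),φ(5)) = (2,6) ∈ E(G2) ✓
  (1,6) → (φ(1),φ(6)) = (5,6) ∈ E(G2) ✓
  (2,3) → (φ(2),φ(3)) = (0,8) ∈ E(G2) ✓
  (2,4) → (φ(2),φ(4)) = (7,8) ∈ E(G2) ✓
  (2,6) → (φ(2),φ(6)) = (5,8) ∈ E(G2) ✓
  (2,7) → (φ(2),φ(7)) = (1,8) ∈ E(G2) ✓
  (3,5) → (φ(3),φ(5)) = (0,2) ∈ E(G2) ✓
  (3,6) → (φ(3),φ(6)) = (0,5) ∈ E(G2) ✓
  (4,5) → (φ(4),φ(5)) = (2,7) ∈ E(G2) ✓
  (4,8) → (φ(4),φ(8)) = (7,9) ∈ E(G2) ✓
  (4,9) → (φ(4),φ(9)) = (3,7) ∈ E(G2) ✓
  (5,8) → (φ(5),φ(8)) = (2,9) ∈ E(G2) ✓
  (5,9) → (φ(5),φ(9)) = (2,3) ∈ E(G2) ✓
  (6,7) → (φ(6),φ(7)) = (1,5) ∈ E(G2) ✓
  (6,8) → (φ(6),φ(8)) = (5,9) ∈ E(G2) ✓
  (6,9) → (φ(6),φ(9)) = (3,5) ∈ E(G2) ✓
  (7,8) → (φ(7),φ(8)) = (1,9) ∈ E(G2) ✓
  (7,9) → (φ(7),φ(9)) = (1,3) ∈ E(G2) ✓
All 27 edges of G1 map to edges of G2, and |E(G1)| = |E(G2)| = 27, so φ is a bijection on edges as well as vertices. Hence G1 ≅ G2.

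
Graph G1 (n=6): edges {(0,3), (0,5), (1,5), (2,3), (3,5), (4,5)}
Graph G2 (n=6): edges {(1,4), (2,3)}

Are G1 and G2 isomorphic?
No, not isomorphic

The graphs are NOT isomorphic.

Counting triangles (3-cliques): G1 has 1, G2 has 0.
Triangle count is an isomorphism invariant, so differing triangle counts rule out isomorphism.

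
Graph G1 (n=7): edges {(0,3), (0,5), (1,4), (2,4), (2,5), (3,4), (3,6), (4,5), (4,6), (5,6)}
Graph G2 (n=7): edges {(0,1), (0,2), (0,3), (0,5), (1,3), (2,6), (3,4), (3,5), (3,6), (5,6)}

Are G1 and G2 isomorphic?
Yes, isomorphic

The graphs are isomorphic.
One valid mapping φ: V(G1) → V(G2): 0→2, 1→4, 2→1, 3→6, 4→3, 5→0, 6→5

Verify φ preserves adjacency — for each edge of G1, its image is an edge of G2:
  (0,3) → (φ(0),φ(3)) = (2,6) ∈ E(G2) ✓
  (0,5) → (φ(0),φ(5)) = (0,2) ∈ E(G2) ✓
  (1,4) → (φ(1),φ(4)) = (3,4) ∈ E(G2) ✓
  (2,4) → (φ(2),φ(4)) = (1,3) ∈ E(G2) ✓
  (2,5) → (φ(2),φ(5)) = (0,1) ∈ E(G2) ✓
  (3,4) → (φ(3),φ(4)) = (3,6) ∈ E(G2) ✓
  (3,6) → (φ(3),φ(6)) = (5,6) ∈ E(G2) ✓
  (4,5) → (φ(4),φ(5)) = (0,3) ∈ E(G2) ✓
  (4,6) → (φ(4),φ(6)) = (3,5) ∈ E(G2) ✓
  (5,6) → (φ(5),φ(6)) = (0,5) ∈ E(G2) ✓
All 10 edges of G1 map to edges of G2, and |E(G1)| = |E(G2)| = 10, so φ is a bijection on edges as well as vertices. Hence G1 ≅ G2.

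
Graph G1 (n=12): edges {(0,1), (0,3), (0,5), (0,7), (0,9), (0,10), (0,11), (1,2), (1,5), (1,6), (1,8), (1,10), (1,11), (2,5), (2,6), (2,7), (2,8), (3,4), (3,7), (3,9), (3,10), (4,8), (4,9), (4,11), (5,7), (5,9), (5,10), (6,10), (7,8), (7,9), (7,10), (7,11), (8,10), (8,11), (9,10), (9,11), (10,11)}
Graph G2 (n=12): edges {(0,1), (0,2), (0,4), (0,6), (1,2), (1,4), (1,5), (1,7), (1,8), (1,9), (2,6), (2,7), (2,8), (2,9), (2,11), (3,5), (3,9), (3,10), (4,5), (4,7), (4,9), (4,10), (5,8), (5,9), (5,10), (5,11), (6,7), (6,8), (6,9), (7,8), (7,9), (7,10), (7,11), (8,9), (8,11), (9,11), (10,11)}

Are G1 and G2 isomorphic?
Yes, isomorphic

The graphs are isomorphic.
One valid mapping φ: V(G1) → V(G2): 0→8, 1→5, 2→10, 3→6, 4→0, 5→11, 6→3, 7→7, 8→4, 9→2, 10→9, 11→1

Verify φ preserves adjacency — for each edge of G1, its image is an edge of G2:
  (0,1) → (φ(0),φ(1)) = (5,8) ∈ E(G2) ✓
  (0,3) → (φ(0),φ(3)) = (6,8) ∈ E(G2) ✓
  (0,5) → (φ(0),φ(5)) = (8,11) ∈ E(G2) ✓
  (0,7) → (φ(0),φ(7)) = (7,8) ∈ E(G2) ✓
  (0,9) → (φ(0),φ(9)) = (2,8) ∈ E(G2) ✓
  (0,10) → (φ(0),φ(10)) = (8,9) ∈ E(G2) ✓
  (0,11) → (φ(0),φ(11)) = (1,8) ∈ E(G2) ✓
  (1,2) → (φ(1),φ(2)) = (5,10) ∈ E(G2) ✓
  (1,5) → (φ(1),φ(5)) = (5,11) ∈ E(G2) ✓
  (1,6) → (φ(1),φ(6)) = (3,5) ∈ E(G2) ✓
  (1,8) → (φ(1),φ(8)) = (4,5) ∈ E(G2) ✓
  (1,10) → (φ(1),φ(10)) = (5,9) ∈ E(G2) ✓
  (1,11) → (φ(1),φ(11)) = (1,5) ∈ E(G2) ✓
  (2,5) → (φ(2),φ(5)) = (10,11) ∈ E(G2) ✓
  (2,6) → (φ(2),φ(6)) = (3,10) ∈ E(G2) ✓
  (2,7) → (φ(2),φ(7)) = (7,10) ∈ E(G2) ✓
  (2,8) → (φ(2),φ(8)) = (4,10) ∈ E(G2) ✓
  (3,4) → (φ(3),φ(4)) = (0,6) ∈ E(G2) ✓
  (3,7) → (φ(3),φ(7)) = (6,7) ∈ E(G2) ✓
  (3,9) → (φ(3),φ(9)) = (2,6) ∈ E(G2) ✓
  (3,10) → (φ(3),φ(10)) = (6,9) ∈ E(G2) ✓
  (4,8) → (φ(4),φ(8)) = (0,4) ∈ E(G2) ✓
  (4,9) → (φ(4),φ(9)) = (0,2) ∈ E(G2) ✓
  (4,11) → (φ(4),φ(11)) = (0,1) ∈ E(G2) ✓
  (5,7) → (φ(5),φ(7)) = (7,11) ∈ E(G2) ✓
  (5,9) → (φ(5),φ(9)) = (2,11) ∈ E(G2) ✓
  (5,10) → (φ(5),φ(10)) = (9,11) ∈ E(G2) ✓
  (6,10) → (φ(6),φ(10)) = (3,9) ∈ E(G2) ✓
  (7,8) → (φ(7),φ(8)) = (4,7) ∈ E(G2) ✓
  (7,9) → (φ(7),φ(9)) = (2,7) ∈ E(G2) ✓
  (7,10) → (φ(7),φ(10)) = (7,9) ∈ E(G2) ✓
  (7,11) → (φ(7),φ(11)) = (1,7) ∈ E(G2) ✓
  (8,10) → (φ(8),φ(10)) = (4,9) ∈ E(G2) ✓
  (8,11) → (φ(8),φ(11)) = (1,4) ∈ E(G2) ✓
  (9,10) → (φ(9),φ(10)) = (2,9) ∈ E(G2) ✓
  (9,11) → (φ(9),φ(11)) = (1,2) ∈ E(G2) ✓
  (10,11) → (φ(10),φ(11)) = (1,9) ∈ E(G2) ✓
All 37 edges of G1 map to edges of G2, and |E(G1)| = |E(G2)| = 37, so φ is a bijection on edges as well as vertices. Hence G1 ≅ G2.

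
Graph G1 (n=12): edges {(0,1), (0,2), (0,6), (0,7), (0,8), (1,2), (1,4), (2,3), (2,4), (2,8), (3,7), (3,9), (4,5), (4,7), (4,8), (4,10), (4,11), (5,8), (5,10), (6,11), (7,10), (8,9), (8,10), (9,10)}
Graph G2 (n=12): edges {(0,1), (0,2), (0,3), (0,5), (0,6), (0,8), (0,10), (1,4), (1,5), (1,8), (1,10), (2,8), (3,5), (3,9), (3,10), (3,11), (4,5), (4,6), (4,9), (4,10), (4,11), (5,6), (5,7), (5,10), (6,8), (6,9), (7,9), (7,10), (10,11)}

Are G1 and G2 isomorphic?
No, not isomorphic

The graphs are NOT isomorphic.

Degrees in G1: deg(0)=5, deg(1)=3, deg(2)=5, deg(3)=3, deg(4)=7, deg(5)=3, deg(6)=2, deg(7)=4, deg(8)=6, deg(9)=3, deg(10)=5, deg(11)=2.
Sorted degree sequence of G1: [7, 6, 5, 5, 5, 4, 3, 3, 3, 3, 2, 2].
Degrees in G2: deg(0)=7, deg(1)=5, deg(2)=2, deg(3)=5, deg(4)=6, deg(5)=7, deg(6)=5, deg(7)=3, deg(8)=4, deg(9)=4, deg(10)=7, deg(11)=3.
Sorted degree sequence of G2: [7, 7, 7, 6, 5, 5, 5, 4, 4, 3, 3, 2].
The (sorted) degree sequence is an isomorphism invariant, so since G1 and G2 have different degree sequences they cannot be isomorphic.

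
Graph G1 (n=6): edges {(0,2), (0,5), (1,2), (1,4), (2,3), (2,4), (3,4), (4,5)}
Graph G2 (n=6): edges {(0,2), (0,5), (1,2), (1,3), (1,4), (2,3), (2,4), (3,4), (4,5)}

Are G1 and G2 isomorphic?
No, not isomorphic

The graphs are NOT isomorphic.

Counting edges: G1 has 8 edge(s); G2 has 9 edge(s).
Edge count is an isomorphism invariant (a bijection on vertices induces a bijection on edges), so differing edge counts rule out isomorphism.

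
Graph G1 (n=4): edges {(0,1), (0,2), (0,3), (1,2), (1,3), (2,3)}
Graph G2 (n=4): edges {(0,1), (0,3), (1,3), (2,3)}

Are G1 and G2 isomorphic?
No, not isomorphic

The graphs are NOT isomorphic.

Counting triangles (3-cliques): G1 has 4, G2 has 1.
Triangle count is an isomorphism invariant, so differing triangle counts rule out isomorphism.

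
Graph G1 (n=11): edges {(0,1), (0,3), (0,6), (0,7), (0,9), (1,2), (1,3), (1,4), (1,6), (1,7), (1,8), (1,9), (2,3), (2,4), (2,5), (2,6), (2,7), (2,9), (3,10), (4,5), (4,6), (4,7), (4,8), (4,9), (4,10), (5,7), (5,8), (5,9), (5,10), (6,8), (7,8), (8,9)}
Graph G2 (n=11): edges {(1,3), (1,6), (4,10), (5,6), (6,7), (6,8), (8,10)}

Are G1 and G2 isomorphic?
No, not isomorphic

The graphs are NOT isomorphic.

Connected components of G1: 1 component(s) with vertex sets [[0, 1, 2, 3, 4, 5, 6, 7, 8, 9, 10]], sizes [11].
Connected components of G2: 4 component(s) with vertex sets [[0], [2], [9], [1, 3, 4, 5, 6, 7, 8, 10]], sizes [1, 1, 1, 8].
The number of connected components (and the multiset of component sizes) is an isomorphism invariant — an isomorphism maps each component of G1 bijectively onto a component of G2. Since G1 has 1 component(s) and G2 has 4, they cannot be isomorphic.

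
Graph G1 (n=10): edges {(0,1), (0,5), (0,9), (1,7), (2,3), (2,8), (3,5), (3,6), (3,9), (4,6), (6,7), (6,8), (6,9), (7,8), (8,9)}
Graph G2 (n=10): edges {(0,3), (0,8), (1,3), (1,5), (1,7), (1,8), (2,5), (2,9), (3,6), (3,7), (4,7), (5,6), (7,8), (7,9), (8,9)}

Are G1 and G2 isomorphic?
Yes, isomorphic

The graphs are isomorphic.
One valid mapping φ: V(G1) → V(G2): 0→5, 1→2, 2→0, 3→3, 4→4, 5→6, 6→7, 7→9, 8→8, 9→1

Verify φ preserves adjacency — for each edge of G1, its image is an edge of G2:
  (0,1) → (φ(0),φ(1)) = (2,5) ∈ E(G2) ✓
  (0,5) → (φ(0),φ(5)) = (5,6) ∈ E(G2) ✓
  (0,9) → (φ(0),φ(9)) = (1,5) ∈ E(G2) ✓
  (1,7) → (φ(1),φ(7)) = (2,9) ∈ E(G2) ✓
  (2,3) → (φ(2),φ(3)) = (0,3) ∈ E(G2) ✓
  (2,8) → (φ(2),φ(8)) = (0,8) ∈ E(G2) ✓
  (3,5) → (φ(3),φ(5)) = (3,6) ∈ E(G2) ✓
  (3,6) → (φ(3),φ(6)) = (3,7) ∈ E(G2) ✓
  (3,9) → (φ(3),φ(9)) = (1,3) ∈ E(G2) ✓
  (4,6) → (φ(4),φ(6)) = (4,7) ∈ E(G2) ✓
  (6,7) → (φ(6),φ(7)) = (7,9) ∈ E(G2) ✓
  (6,8) → (φ(6),φ(8)) = (7,8) ∈ E(G2) ✓
  (6,9) → (φ(6),φ(9)) = (1,7) ∈ E(G2) ✓
  (7,8) → (φ(7),φ(8)) = (8,9) ∈ E(G2) ✓
  (8,9) → (φ(8),φ(9)) = (1,8) ∈ E(G2) ✓
All 15 edges of G1 map to edges of G2, and |E(G1)| = |E(G2)| = 15, so φ is a bijection on edges as well as vertices. Hence G1 ≅ G2.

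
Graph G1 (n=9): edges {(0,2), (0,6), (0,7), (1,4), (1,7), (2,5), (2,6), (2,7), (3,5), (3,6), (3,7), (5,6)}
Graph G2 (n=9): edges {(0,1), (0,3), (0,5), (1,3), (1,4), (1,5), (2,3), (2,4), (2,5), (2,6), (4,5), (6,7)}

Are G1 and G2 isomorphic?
Yes, isomorphic

The graphs are isomorphic.
One valid mapping φ: V(G1) → V(G2): 0→4, 1→6, 2→5, 3→3, 4→7, 5→0, 6→1, 7→2, 8→8

Verify φ preserves adjacency — for each edge of G1, its image is an edge of G2:
  (0,2) → (φ(0),φ(2)) = (4,5) ∈ E(G2) ✓
  (0,6) → (φ(0),φ(6)) = (1,4) ∈ E(G2) ✓
  (0,7) → (φ(0),φ(7)) = (2,4) ∈ E(G2) ✓
  (1,4) → (φ(1),φ(4)) = (6,7) ∈ E(G2) ✓
  (1,7) → (φ(1),φ(7)) = (2,6) ∈ E(G2) ✓
  (2,5) → (φ(2),φ(5)) = (0,5) ∈ E(G2) ✓
  (2,6) → (φ(2),φ(6)) = (1,5) ∈ E(G2) ✓
  (2,7) → (φ(2),φ(7)) = (2,5) ∈ E(G2) ✓
  (3,5) → (φ(3),φ(5)) = (0,3) ∈ E(G2) ✓
  (3,6) → (φ(3),φ(6)) = (1,3) ∈ E(G2) ✓
  (3,7) → (φ(3),φ(7)) = (2,3) ∈ E(G2) ✓
  (5,6) → (φ(5),φ(6)) = (0,1) ∈ E(G2) ✓
All 12 edges of G1 map to edges of G2, and |E(G1)| = |E(G2)| = 12, so φ is a bijection on edges as well as vertices. Hence G1 ≅ G2.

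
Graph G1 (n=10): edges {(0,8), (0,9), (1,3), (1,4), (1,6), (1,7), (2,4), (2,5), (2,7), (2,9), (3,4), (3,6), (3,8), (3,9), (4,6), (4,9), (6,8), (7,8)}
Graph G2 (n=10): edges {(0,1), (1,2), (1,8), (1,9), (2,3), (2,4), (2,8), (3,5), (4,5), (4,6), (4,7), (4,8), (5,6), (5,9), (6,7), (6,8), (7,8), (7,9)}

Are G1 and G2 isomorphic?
Yes, isomorphic

The graphs are isomorphic.
One valid mapping φ: V(G1) → V(G2): 0→3, 1→7, 2→1, 3→4, 4→8, 5→0, 6→6, 7→9, 8→5, 9→2

Verify φ preserves adjacency — for each edge of G1, its image is an edge of G2:
  (0,8) → (φ(0),φ(8)) = (3,5) ∈ E(G2) ✓
  (0,9) → (φ(0),φ(9)) = (2,3) ∈ E(G2) ✓
  (1,3) → (φ(1),φ(3)) = (4,7) ∈ E(G2) ✓
  (1,4) → (φ(1),φ(4)) = (7,8) ∈ E(G2) ✓
  (1,6) → (φ(1),φ(6)) = (6,7) ∈ E(G2) ✓
  (1,7) → (φ(1),φ(7)) = (7,9) ∈ E(G2) ✓
  (2,4) → (φ(2),φ(4)) = (1,8) ∈ E(G2) ✓
  (2,5) → (φ(2),φ(5)) = (0,1) ∈ E(G2) ✓
  (2,7) → (φ(2),φ(7)) = (1,9) ∈ E(G2) ✓
  (2,9) → (φ(2),φ(9)) = (1,2) ∈ E(G2) ✓
  (3,4) → (φ(3),φ(4)) = (4,8) ∈ E(G2) ✓
  (3,6) → (φ(3),φ(6)) = (4,6) ∈ E(G2) ✓
  (3,8) → (φ(3),φ(8)) = (4,5) ∈ E(G2) ✓
  (3,9) → (φ(3),φ(9)) = (2,4) ∈ E(G2) ✓
  (4,6) → (φ(4),φ(6)) = (6,8) ∈ E(G2) ✓
  (4,9) → (φ(4),φ(9)) = (2,8) ∈ E(G2) ✓
  (6,8) → (φ(6),φ(8)) = (5,6) ∈ E(G2) ✓
  (7,8) → (φ(7),φ(8)) = (5,9) ∈ E(G2) ✓
All 18 edges of G1 map to edges of G2, and |E(G1)| = |E(G2)| = 18, so φ is a bijection on edges as well as vertices. Hence G1 ≅ G2.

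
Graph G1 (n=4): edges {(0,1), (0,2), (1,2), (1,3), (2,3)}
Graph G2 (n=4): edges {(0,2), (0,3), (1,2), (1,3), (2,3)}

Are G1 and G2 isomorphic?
Yes, isomorphic

The graphs are isomorphic.
One valid mapping φ: V(G1) → V(G2): 0→1, 1→3, 2→2, 3→0

Verify φ preserves adjacency — for each edge of G1, its image is an edge of G2:
  (0,1) → (φ(0),φ(1)) = (1,3) ∈ E(G2) ✓
  (0,2) → (φ(0),φ(2)) = (1,2) ∈ E(G2) ✓
  (1,2) → (φ(1),φ(2)) = (2,3) ∈ E(G2) ✓
  (1,3) → (φ(1),φ(3)) = (0,3) ∈ E(G2) ✓
  (2,3) → (φ(2),φ(3)) = (0,2) ∈ E(G2) ✓
All 5 edges of G1 map to edges of G2, and |E(G1)| = |E(G2)| = 5, so φ is a bijection on edges as well as vertices. Hence G1 ≅ G2.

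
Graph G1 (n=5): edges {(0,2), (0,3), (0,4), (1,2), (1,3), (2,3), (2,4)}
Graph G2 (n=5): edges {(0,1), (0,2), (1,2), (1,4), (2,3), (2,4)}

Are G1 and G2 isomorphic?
No, not isomorphic

The graphs are NOT isomorphic.

Counting triangles (3-cliques): G1 has 3, G2 has 2.
Triangle count is an isomorphism invariant, so differing triangle counts rule out isomorphism.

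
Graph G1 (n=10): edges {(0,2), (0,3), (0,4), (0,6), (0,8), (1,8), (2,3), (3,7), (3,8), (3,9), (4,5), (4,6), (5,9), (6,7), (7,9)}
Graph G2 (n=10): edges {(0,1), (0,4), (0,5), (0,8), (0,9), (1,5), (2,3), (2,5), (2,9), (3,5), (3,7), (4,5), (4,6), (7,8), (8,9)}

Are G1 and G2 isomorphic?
Yes, isomorphic

The graphs are isomorphic.
One valid mapping φ: V(G1) → V(G2): 0→0, 1→6, 2→1, 3→5, 4→8, 5→7, 6→9, 7→2, 8→4, 9→3

Verify φ preserves adjacency — for each edge of G1, its image is an edge of G2:
  (0,2) → (φ(0),φ(2)) = (0,1) ∈ E(G2) ✓
  (0,3) → (φ(0),φ(3)) = (0,5) ∈ E(G2) ✓
  (0,4) → (φ(0),φ(4)) = (0,8) ∈ E(G2) ✓
  (0,6) → (φ(0),φ(6)) = (0,9) ∈ E(G2) ✓
  (0,8) → (φ(0),φ(8)) = (0,4) ∈ E(G2) ✓
  (1,8) → (φ(1),φ(8)) = (4,6) ∈ E(G2) ✓
  (2,3) → (φ(2),φ(3)) = (1,5) ∈ E(G2) ✓
  (3,7) → (φ(3),φ(7)) = (2,5) ∈ E(G2) ✓
  (3,8) → (φ(3),φ(8)) = (4,5) ∈ E(G2) ✓
  (3,9) → (φ(3),φ(9)) = (3,5) ∈ E(G2) ✓
  (4,5) → (φ(4),φ(5)) = (7,8) ∈ E(G2) ✓
  (4,6) → (φ(4),φ(6)) = (8,9) ∈ E(G2) ✓
  (5,9) → (φ(5),φ(9)) = (3,7) ∈ E(G2) ✓
  (6,7) → (φ(6),φ(7)) = (2,9) ∈ E(G2) ✓
  (7,9) → (φ(7),φ(9)) = (2,3) ∈ E(G2) ✓
All 15 edges of G1 map to edges of G2, and |E(G1)| = |E(G2)| = 15, so φ is a bijection on edges as well as vertices. Hence G1 ≅ G2.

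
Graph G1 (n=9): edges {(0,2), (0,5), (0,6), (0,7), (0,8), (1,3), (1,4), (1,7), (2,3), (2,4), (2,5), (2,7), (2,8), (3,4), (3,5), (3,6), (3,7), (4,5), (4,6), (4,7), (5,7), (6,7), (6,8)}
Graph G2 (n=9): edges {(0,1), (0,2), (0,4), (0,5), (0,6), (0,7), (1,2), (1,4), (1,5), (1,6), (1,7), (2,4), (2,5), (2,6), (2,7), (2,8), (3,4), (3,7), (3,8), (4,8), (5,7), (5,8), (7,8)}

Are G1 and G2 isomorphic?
Yes, isomorphic

The graphs are isomorphic.
One valid mapping φ: V(G1) → V(G2): 0→8, 1→6, 2→7, 3→1, 4→0, 5→5, 6→4, 7→2, 8→3

Verify φ preserves adjacency — for each edge of G1, its image is an edge of G2:
  (0,2) → (φ(0),φ(2)) = (7,8) ∈ E(G2) ✓
  (0,5) → (φ(0),φ(5)) = (5,8) ∈ E(G2) ✓
  (0,6) → (φ(0),φ(6)) = (4,8) ∈ E(G2) ✓
  (0,7) → (φ(0),φ(7)) = (2,8) ∈ E(G2) ✓
  (0,8) → (φ(0),φ(8)) = (3,8) ∈ E(G2) ✓
  (1,3) → (φ(1),φ(3)) = (1,6) ∈ E(G2) ✓
  (1,4) → (φ(1),φ(4)) = (0,6) ∈ E(G2) ✓
  (1,7) → (φ(1),φ(7)) = (2,6) ∈ E(G2) ✓
  (2,3) → (φ(2),φ(3)) = (1,7) ∈ E(G2) ✓
  (2,4) → (φ(2),φ(4)) = (0,7) ∈ E(G2) ✓
  (2,5) → (φ(2),φ(5)) = (5,7) ∈ E(G2) ✓
  (2,7) → (φ(2),φ(7)) = (2,7) ∈ E(G2) ✓
  (2,8) → (φ(2),φ(8)) = (3,7) ∈ E(G2) ✓
  (3,4) → (φ(3),φ(4)) = (0,1) ∈ E(G2) ✓
  (3,5) → (φ(3),φ(5)) = (1,5) ∈ E(G2) ✓
  (3,6) → (φ(3),φ(6)) = (1,4) ∈ E(G2) ✓
  (3,7) → (φ(3),φ(7)) = (1,2) ∈ E(G2) ✓
  (4,5) → (φ(4),φ(5)) = (0,5) ∈ E(G2) ✓
  (4,6) → (φ(4),φ(6)) = (0,4) ∈ E(G2) ✓
  (4,7) → (φ(4),φ(7)) = (0,2) ∈ E(G2) ✓
  (5,7) → (φ(5),φ(7)) = (2,5) ∈ E(G2) ✓
  (6,7) → (φ(6),φ(7)) = (2,4) ∈ E(G2) ✓
  (6,8) → (φ(6),φ(8)) = (3,4) ∈ E(G2) ✓
All 23 edges of G1 map to edges of G2, and |E(G1)| = |E(G2)| = 23, so φ is a bijection on edges as well as vertices. Hence G1 ≅ G2.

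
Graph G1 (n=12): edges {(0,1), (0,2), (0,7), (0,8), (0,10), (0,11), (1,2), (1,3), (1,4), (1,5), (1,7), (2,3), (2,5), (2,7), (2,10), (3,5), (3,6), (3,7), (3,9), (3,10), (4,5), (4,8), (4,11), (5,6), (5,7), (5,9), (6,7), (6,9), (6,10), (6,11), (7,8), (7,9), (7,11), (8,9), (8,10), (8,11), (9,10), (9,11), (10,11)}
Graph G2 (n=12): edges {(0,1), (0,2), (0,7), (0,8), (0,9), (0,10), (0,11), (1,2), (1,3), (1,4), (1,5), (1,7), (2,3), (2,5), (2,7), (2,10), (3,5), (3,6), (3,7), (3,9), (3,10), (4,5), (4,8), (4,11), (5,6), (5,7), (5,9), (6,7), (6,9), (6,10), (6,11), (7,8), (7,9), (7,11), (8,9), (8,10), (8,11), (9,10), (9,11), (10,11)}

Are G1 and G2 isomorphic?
No, not isomorphic

The graphs are NOT isomorphic.

Counting edges: G1 has 39 edge(s); G2 has 40 edge(s).
Edge count is an isomorphism invariant (a bijection on vertices induces a bijection on edges), so differing edge counts rule out isomorphism.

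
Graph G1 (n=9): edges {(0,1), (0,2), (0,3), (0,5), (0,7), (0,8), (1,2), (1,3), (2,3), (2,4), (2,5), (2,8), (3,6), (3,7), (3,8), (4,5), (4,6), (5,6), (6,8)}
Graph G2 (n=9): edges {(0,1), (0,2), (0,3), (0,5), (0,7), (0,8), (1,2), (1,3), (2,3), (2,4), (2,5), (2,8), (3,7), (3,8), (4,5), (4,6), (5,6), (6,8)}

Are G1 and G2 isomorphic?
No, not isomorphic

The graphs are NOT isomorphic.

Counting edges: G1 has 19 edge(s); G2 has 18 edge(s).
Edge count is an isomorphism invariant (a bijection on vertices induces a bijection on edges), so differing edge counts rule out isomorphism.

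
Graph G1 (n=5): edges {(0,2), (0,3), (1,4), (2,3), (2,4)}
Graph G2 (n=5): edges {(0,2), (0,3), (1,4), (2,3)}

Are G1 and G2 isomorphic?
No, not isomorphic

The graphs are NOT isomorphic.

Counting edges: G1 has 5 edge(s); G2 has 4 edge(s).
Edge count is an isomorphism invariant (a bijection on vertices induces a bijection on edges), so differing edge counts rule out isomorphism.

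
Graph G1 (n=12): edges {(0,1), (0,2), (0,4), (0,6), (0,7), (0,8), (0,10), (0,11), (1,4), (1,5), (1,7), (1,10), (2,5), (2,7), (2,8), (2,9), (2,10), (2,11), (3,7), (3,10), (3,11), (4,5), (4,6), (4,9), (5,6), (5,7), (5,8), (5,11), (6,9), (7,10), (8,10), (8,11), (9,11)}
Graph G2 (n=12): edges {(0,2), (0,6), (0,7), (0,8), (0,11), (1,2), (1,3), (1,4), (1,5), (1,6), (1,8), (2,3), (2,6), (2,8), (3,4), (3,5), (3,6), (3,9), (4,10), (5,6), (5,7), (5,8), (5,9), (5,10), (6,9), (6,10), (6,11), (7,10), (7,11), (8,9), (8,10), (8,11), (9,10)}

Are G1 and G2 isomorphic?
Yes, isomorphic

The graphs are isomorphic.
One valid mapping φ: V(G1) → V(G2): 0→6, 1→2, 2→5, 3→4, 4→0, 5→8, 6→11, 7→1, 8→9, 9→7, 10→3, 11→10

Verify φ preserves adjacency — for each edge of G1, its image is an edge of G2:
  (0,1) → (φ(0),φ(1)) = (2,6) ∈ E(G2) ✓
  (0,2) → (φ(0),φ(2)) = (5,6) ∈ E(G2) ✓
  (0,4) → (φ(0),φ(4)) = (0,6) ∈ E(G2) ✓
  (0,6) → (φ(0),φ(6)) = (6,11) ∈ E(G2) ✓
  (0,7) → (φ(0),φ(7)) = (1,6) ∈ E(G2) ✓
  (0,8) → (φ(0),φ(8)) = (6,9) ∈ E(G2) ✓
  (0,10) → (φ(0),φ(10)) = (3,6) ∈ E(G2) ✓
  (0,11) → (φ(0),φ(11)) = (6,10) ∈ E(G2) ✓
  (1,4) → (φ(1),φ(4)) = (0,2) ∈ E(G2) ✓
  (1,5) → (φ(1),φ(5)) = (2,8) ∈ E(G2) ✓
  (1,7) → (φ(1),φ(7)) = (1,2) ∈ E(G2) ✓
  (1,10) → (φ(1),φ(10)) = (2,3) ∈ E(G2) ✓
  (2,5) → (φ(2),φ(5)) = (5,8) ∈ E(G2) ✓
  (2,7) → (φ(2),φ(7)) = (1,5) ∈ E(G2) ✓
  (2,8) → (φ(2),φ(8)) = (5,9) ∈ E(G2) ✓
  (2,9) → (φ(2),φ(9)) = (5,7) ∈ E(G2) ✓
  (2,10) → (φ(2),φ(10)) = (3,5) ∈ E(G2) ✓
  (2,11) → (φ(2),φ(11)) = (5,10) ∈ E(G2) ✓
  (3,7) → (φ(3),φ(7)) = (1,4) ∈ E(G2) ✓
  (3,10) → (φ(3),φ(10)) = (3,4) ∈ E(G2) ✓
  (3,11) → (φ(3),φ(11)) = (4,10) ∈ E(G2) ✓
  (4,5) → (φ(4),φ(5)) = (0,8) ∈ E(G2) ✓
  (4,6) → (φ(4),φ(6)) = (0,11) ∈ E(G2) ✓
  (4,9) → (φ(4),φ(9)) = (0,7) ∈ E(G2) ✓
  (5,6) → (φ(5),φ(6)) = (8,11) ∈ E(G2) ✓
  (5,7) → (φ(5),φ(7)) = (1,8) ∈ E(G2) ✓
  (5,8) → (φ(5),φ(8)) = (8,9) ∈ E(G2) ✓
  (5,11) → (φ(5),φ(11)) = (8,10) ∈ E(G2) ✓
  (6,9) → (φ(6),φ(9)) = (7,11) ∈ E(G2) ✓
  (7,10) → (φ(7),φ(10)) = (1,3) ∈ E(G2) ✓
  (8,10) → (φ(8),φ(10)) = (3,9) ∈ E(G2) ✓
  (8,11) → (φ(8),φ(11)) = (9,10) ∈ E(G2) ✓
  (9,11) → (φ(9),φ(11)) = (7,10) ∈ E(G2) ✓
All 33 edges of G1 map to edges of G2, and |E(G1)| = |E(G2)| = 33, so φ is a bijection on edges as well as vertices. Hence G1 ≅ G2.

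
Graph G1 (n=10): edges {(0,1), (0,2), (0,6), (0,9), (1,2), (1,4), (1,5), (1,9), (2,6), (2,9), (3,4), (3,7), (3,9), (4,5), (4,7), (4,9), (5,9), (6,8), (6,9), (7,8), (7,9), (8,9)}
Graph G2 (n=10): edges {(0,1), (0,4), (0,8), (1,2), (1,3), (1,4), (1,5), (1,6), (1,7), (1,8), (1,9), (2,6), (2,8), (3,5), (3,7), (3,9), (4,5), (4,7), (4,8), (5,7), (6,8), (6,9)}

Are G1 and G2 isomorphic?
Yes, isomorphic

The graphs are isomorphic.
One valid mapping φ: V(G1) → V(G2): 0→5, 1→4, 2→7, 3→2, 4→8, 5→0, 6→3, 7→6, 8→9, 9→1

Verify φ preserves adjacency — for each edge of G1, its image is an edge of G2:
  (0,1) → (φ(0),φ(1)) = (4,5) ∈ E(G2) ✓
  (0,2) → (φ(0),φ(2)) = (5,7) ∈ E(G2) ✓
  (0,6) → (φ(0),φ(6)) = (3,5) ∈ E(G2) ✓
  (0,9) → (φ(0),φ(9)) = (1,5) ∈ E(G2) ✓
  (1,2) → (φ(1),φ(2)) = (4,7) ∈ E(G2) ✓
  (1,4) → (φ(1),φ(4)) = (4,8) ∈ E(G2) ✓
  (1,5) → (φ(1),φ(5)) = (0,4) ∈ E(G2) ✓
  (1,9) → (φ(1),φ(9)) = (1,4) ∈ E(G2) ✓
  (2,6) → (φ(2),φ(6)) = (3,7) ∈ E(G2) ✓
  (2,9) → (φ(2),φ(9)) = (1,7) ∈ E(G2) ✓
  (3,4) → (φ(3),φ(4)) = (2,8) ∈ E(G2) ✓
  (3,7) → (φ(3),φ(7)) = (2,6) ∈ E(G2) ✓
  (3,9) → (φ(3),φ(9)) = (1,2) ∈ E(G2) ✓
  (4,5) → (φ(4),φ(5)) = (0,8) ∈ E(G2) ✓
  (4,7) → (φ(4),φ(7)) = (6,8) ∈ E(G2) ✓
  (4,9) → (φ(4),φ(9)) = (1,8) ∈ E(G2) ✓
  (5,9) → (φ(5),φ(9)) = (0,1) ∈ E(G2) ✓
  (6,8) → (φ(6),φ(8)) = (3,9) ∈ E(G2) ✓
  (6,9) → (φ(6),φ(9)) = (1,3) ∈ E(G2) ✓
  (7,8) → (φ(7),φ(8)) = (6,9) ∈ E(G2) ✓
  (7,9) → (φ(7),φ(9)) = (1,6) ∈ E(G2) ✓
  (8,9) → (φ(8),φ(9)) = (1,9) ∈ E(G2) ✓
All 22 edges of G1 map to edges of G2, and |E(G1)| = |E(G2)| = 22, so φ is a bijection on edges as well as vertices. Hence G1 ≅ G2.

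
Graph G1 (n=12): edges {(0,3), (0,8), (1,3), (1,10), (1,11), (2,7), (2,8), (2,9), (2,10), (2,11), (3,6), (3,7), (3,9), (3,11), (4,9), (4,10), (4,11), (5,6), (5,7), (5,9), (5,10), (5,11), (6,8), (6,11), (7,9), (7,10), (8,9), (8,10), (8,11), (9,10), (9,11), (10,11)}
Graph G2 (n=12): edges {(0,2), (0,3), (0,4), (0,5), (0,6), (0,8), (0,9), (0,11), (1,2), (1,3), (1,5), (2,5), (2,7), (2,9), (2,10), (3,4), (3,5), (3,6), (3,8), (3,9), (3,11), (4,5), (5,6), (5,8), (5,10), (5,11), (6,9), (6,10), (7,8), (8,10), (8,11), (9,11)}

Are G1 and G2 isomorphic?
Yes, isomorphic

The graphs are isomorphic.
One valid mapping φ: V(G1) → V(G2): 0→7, 1→1, 2→11, 3→2, 4→4, 5→6, 6→10, 7→9, 8→8, 9→0, 10→3, 11→5

Verify φ preserves adjacency — for each edge of G1, its image is an edge of G2:
  (0,3) → (φ(0),φ(3)) = (2,7) ∈ E(G2) ✓
  (0,8) → (φ(0),φ(8)) = (7,8) ∈ E(G2) ✓
  (1,3) → (φ(1),φ(3)) = (1,2) ∈ E(G2) ✓
  (1,10) → (φ(1),φ(10)) = (1,3) ∈ E(G2) ✓
  (1,11) → (φ(1),φ(11)) = (1,5) ∈ E(G2) ✓
  (2,7) → (φ(2),φ(7)) = (9,11) ∈ E(G2) ✓
  (2,8) → (φ(2),φ(8)) = (8,11) ∈ E(G2) ✓
  (2,9) → (φ(2),φ(9)) = (0,11) ∈ E(G2) ✓
  (2,10) → (φ(2),φ(10)) = (3,11) ∈ E(G2) ✓
  (2,11) → (φ(2),φ(11)) = (5,11) ∈ E(G2) ✓
  (3,6) → (φ(3),φ(6)) = (2,10) ∈ E(G2) ✓
  (3,7) → (φ(3),φ(7)) = (2,9) ∈ E(G2) ✓
  (3,9) → (φ(3),φ(9)) = (0,2) ∈ E(G2) ✓
  (3,11) → (φ(3),φ(11)) = (2,5) ∈ E(G2) ✓
  (4,9) → (φ(4),φ(9)) = (0,4) ∈ E(G2) ✓
  (4,10) → (φ(4),φ(10)) = (3,4) ∈ E(G2) ✓
  (4,11) → (φ(4),φ(11)) = (4,5) ∈ E(G2) ✓
  (5,6) → (φ(5),φ(6)) = (6,10) ∈ E(G2) ✓
  (5,7) → (φ(5),φ(7)) = (6,9) ∈ E(G2) ✓
  (5,9) → (φ(5),φ(9)) = (0,6) ∈ E(G2) ✓
  (5,10) → (φ(5),φ(10)) = (3,6) ∈ E(G2) ✓
  (5,11) → (φ(5),φ(11)) = (5,6) ∈ E(G2) ✓
  (6,8) → (φ(6),φ(8)) = (8,10) ∈ E(G2) ✓
  (6,11) → (φ(6),φ(11)) = (5,10) ∈ E(G2) ✓
  (7,9) → (φ(7),φ(9)) = (0,9) ∈ E(G2) ✓
  (7,10) → (φ(7),φ(10)) = (3,9) ∈ E(G2) ✓
  (8,9) → (φ(8),φ(9)) = (0,8) ∈ E(G2) ✓
  (8,10) → (φ(8),φ(10)) = (3,8) ∈ E(G2) ✓
  (8,11) → (φ(8),φ(11)) = (5,8) ∈ E(G2) ✓
  (9,10) → (φ(9),φ(10)) = (0,3) ∈ E(G2) ✓
  (9,11) → (φ(9),φ(11)) = (0,5) ∈ E(G2) ✓
  (10,11) → (φ(10),φ(11)) = (3,5) ∈ E(G2) ✓
All 32 edges of G1 map to edges of G2, and |E(G1)| = |E(G2)| = 32, so φ is a bijection on edges as well as vertices. Hence G1 ≅ G2.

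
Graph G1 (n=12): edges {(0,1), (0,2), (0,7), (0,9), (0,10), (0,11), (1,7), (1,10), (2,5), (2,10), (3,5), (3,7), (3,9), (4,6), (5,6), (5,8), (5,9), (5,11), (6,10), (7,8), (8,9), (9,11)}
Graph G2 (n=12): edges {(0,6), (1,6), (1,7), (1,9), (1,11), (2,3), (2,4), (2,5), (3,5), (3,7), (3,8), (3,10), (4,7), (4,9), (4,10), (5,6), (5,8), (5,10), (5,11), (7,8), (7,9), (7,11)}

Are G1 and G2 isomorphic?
Yes, isomorphic

The graphs are isomorphic.
One valid mapping φ: V(G1) → V(G2): 0→7, 1→9, 2→11, 3→10, 4→0, 5→5, 6→6, 7→4, 8→2, 9→3, 10→1, 11→8

Verify φ preserves adjacency — for each edge of G1, its image is an edge of G2:
  (0,1) → (φ(0),φ(1)) = (7,9) ∈ E(G2) ✓
  (0,2) → (φ(0),φ(2)) = (7,11) ∈ E(G2) ✓
  (0,7) → (φ(0),φ(7)) = (4,7) ∈ E(G2) ✓
  (0,9) → (φ(0),φ(9)) = (3,7) ∈ E(G2) ✓
  (0,10) → (φ(0),φ(10)) = (1,7) ∈ E(G2) ✓
  (0,11) → (φ(0),φ(11)) = (7,8) ∈ E(G2) ✓
  (1,7) → (φ(1),φ(7)) = (4,9) ∈ E(G2) ✓
  (1,10) → (φ(1),φ(10)) = (1,9) ∈ E(G2) ✓
  (2,5) → (φ(2),φ(5)) = (5,11) ∈ E(G2) ✓
  (2,10) → (φ(2),φ(10)) = (1,11) ∈ E(G2) ✓
  (3,5) → (φ(3),φ(5)) = (5,10) ∈ E(G2) ✓
  (3,7) → (φ(3),φ(7)) = (4,10) ∈ E(G2) ✓
  (3,9) → (φ(3),φ(9)) = (3,10) ∈ E(G2) ✓
  (4,6) → (φ(4),φ(6)) = (0,6) ∈ E(G2) ✓
  (5,6) → (φ(5),φ(6)) = (5,6) ∈ E(G2) ✓
  (5,8) → (φ(5),φ(8)) = (2,5) ∈ E(G2) ✓
  (5,9) → (φ(5),φ(9)) = (3,5) ∈ E(G2) ✓
  (5,11) → (φ(5),φ(11)) = (5,8) ∈ E(G2) ✓
  (6,10) → (φ(6),φ(10)) = (1,6) ∈ E(G2) ✓
  (7,8) → (φ(7),φ(8)) = (2,4) ∈ E(G2) ✓
  (8,9) → (φ(8),φ(9)) = (2,3) ∈ E(G2) ✓
  (9,11) → (φ(9),φ(11)) = (3,8) ∈ E(G2) ✓
All 22 edges of G1 map to edges of G2, and |E(G1)| = |E(G2)| = 22, so φ is a bijection on edges as well as vertices. Hence G1 ≅ G2.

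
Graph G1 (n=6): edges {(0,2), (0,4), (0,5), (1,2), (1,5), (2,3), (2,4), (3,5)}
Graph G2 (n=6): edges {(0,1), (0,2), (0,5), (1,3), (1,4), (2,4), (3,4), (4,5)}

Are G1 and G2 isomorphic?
Yes, isomorphic

The graphs are isomorphic.
One valid mapping φ: V(G1) → V(G2): 0→1, 1→2, 2→4, 3→5, 4→3, 5→0

Verify φ preserves adjacency — for each edge of G1, its image is an edge of G2:
  (0,2) → (φ(0),φ(2)) = (1,4) ∈ E(G2) ✓
  (0,4) → (φ(0),φ(4)) = (1,3) ∈ E(G2) ✓
  (0,5) → (φ(0),φ(5)) = (0,1) ∈ E(G2) ✓
  (1,2) → (φ(1),φ(2)) = (2,4) ∈ E(G2) ✓
  (1,5) → (φ(1),φ(5)) = (0,2) ∈ E(G2) ✓
  (2,3) → (φ(2),φ(3)) = (4,5) ∈ E(G2) ✓
  (2,4) → (φ(2),φ(4)) = (3,4) ∈ E(G2) ✓
  (3,5) → (φ(3),φ(5)) = (0,5) ∈ E(G2) ✓
All 8 edges of G1 map to edges of G2, and |E(G1)| = |E(G2)| = 8, so φ is a bijection on edges as well as vertices. Hence G1 ≅ G2.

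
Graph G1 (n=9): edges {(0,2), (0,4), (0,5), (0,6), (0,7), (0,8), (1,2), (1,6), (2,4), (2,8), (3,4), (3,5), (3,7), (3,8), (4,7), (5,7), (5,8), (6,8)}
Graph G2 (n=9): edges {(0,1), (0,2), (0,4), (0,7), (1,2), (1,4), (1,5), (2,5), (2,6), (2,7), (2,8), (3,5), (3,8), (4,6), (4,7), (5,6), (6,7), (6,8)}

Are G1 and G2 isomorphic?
Yes, isomorphic

The graphs are isomorphic.
One valid mapping φ: V(G1) → V(G2): 0→2, 1→3, 2→5, 3→4, 4→1, 5→7, 6→8, 7→0, 8→6

Verify φ preserves adjacency — for each edge of G1, its image is an edge of G2:
  (0,2) → (φ(0),φ(2)) = (2,5) ∈ E(G2) ✓
  (0,4) → (φ(0),φ(4)) = (1,2) ∈ E(G2) ✓
  (0,5) → (φ(0),φ(5)) = (2,7) ∈ E(G2) ✓
  (0,6) → (φ(0),φ(6)) = (2,8) ∈ E(G2) ✓
  (0,7) → (φ(0),φ(7)) = (0,2) ∈ E(G2) ✓
  (0,8) → (φ(0),φ(8)) = (2,6) ∈ E(G2) ✓
  (1,2) → (φ(1),φ(2)) = (3,5) ∈ E(G2) ✓
  (1,6) → (φ(1),φ(6)) = (3,8) ∈ E(G2) ✓
  (2,4) → (φ(2),φ(4)) = (1,5) ∈ E(G2) ✓
  (2,8) → (φ(2),φ(8)) = (5,6) ∈ E(G2) ✓
  (3,4) → (φ(3),φ(4)) = (1,4) ∈ E(G2) ✓
  (3,5) → (φ(3),φ(5)) = (4,7) ∈ E(G2) ✓
  (3,7) → (φ(3),φ(7)) = (0,4) ∈ E(G2) ✓
  (3,8) → (φ(3),φ(8)) = (4,6) ∈ E(G2) ✓
  (4,7) → (φ(4),φ(7)) = (0,1) ∈ E(G2) ✓
  (5,7) → (φ(5),φ(7)) = (0,7) ∈ E(G2) ✓
  (5,8) → (φ(5),φ(8)) = (6,7) ∈ E(G2) ✓
  (6,8) → (φ(6),φ(8)) = (6,8) ∈ E(G2) ✓
All 18 edges of G1 map to edges of G2, and |E(G1)| = |E(G2)| = 18, so φ is a bijection on edges as well as vertices. Hence G1 ≅ G2.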